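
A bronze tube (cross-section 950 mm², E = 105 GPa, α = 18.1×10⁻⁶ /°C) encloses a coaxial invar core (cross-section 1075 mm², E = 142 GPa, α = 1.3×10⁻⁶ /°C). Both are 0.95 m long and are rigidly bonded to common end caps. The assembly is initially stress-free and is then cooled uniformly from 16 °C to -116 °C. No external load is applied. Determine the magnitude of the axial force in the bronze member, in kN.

The bronze has the larger α, so on cooling it would change length more than the invar if both were free. The rigid plates force a common final length, so the bronze is put into tension and the invar into compression, with equal and opposite forces P (no external load).
Setting the final lengths equal and cancelling L: (α₁ − α₂)ΔT = P/(A₁E₁) + P/(A₂E₂).
|α₁ − α₂|·ΔT = 16.8×10⁻⁶ × 132 = 0.002218.
1/(A₁E₁) + 1/(A₂E₂) = 1/(950×105×10³) + 1/(1075×142×10³) = 1.658×10⁻⁸ N⁻¹.
So P = 0.002218 / 1.658×10⁻⁸ = 133.8 kN.

P ≈ 134 kN (tensile in the bronze)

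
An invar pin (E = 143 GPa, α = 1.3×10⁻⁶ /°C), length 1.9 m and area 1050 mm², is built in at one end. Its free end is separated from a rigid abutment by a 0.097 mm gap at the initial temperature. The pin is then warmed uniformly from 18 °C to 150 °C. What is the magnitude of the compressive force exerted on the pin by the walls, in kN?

Unrestrained expansion: δ_free = αΔT L = 1.3×10⁻⁶ × 132 × 1900 = 0.326 mm.
The gap closes (δ_free > 0.097 mm) and the wall then resists a further 0.326 − 0.097 = 0.229 mm of expansion.
So σ = E(δ_free − g)/L = 143×10³ × 0.229/1900 = 17.24 MPa.
P = σA = 17.24 × 1050 = 18.1 kN.

P ≈ 18.1 kN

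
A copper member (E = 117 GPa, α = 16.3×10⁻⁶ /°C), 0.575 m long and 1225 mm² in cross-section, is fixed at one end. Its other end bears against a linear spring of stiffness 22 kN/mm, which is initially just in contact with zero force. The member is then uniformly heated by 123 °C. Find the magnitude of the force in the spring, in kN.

P ≈ 23.3 kN

The unrestrained thermal change is αΔT L = 16.3×10⁻⁶ × 123 × 575 = 1.153 mm.
Let P be the compressive force at the spring. The member shortens elastically by PL/(AE) and the spring compresses by P/k; together these equal δ_free.
P [ L/(AE) + 1/k ] = δ_free → P [ 575/(1225×117×10³) + 1/(22×10³) ] = 1.153.
P = 1.153 / 4.947×10⁻⁵ = 23310 N.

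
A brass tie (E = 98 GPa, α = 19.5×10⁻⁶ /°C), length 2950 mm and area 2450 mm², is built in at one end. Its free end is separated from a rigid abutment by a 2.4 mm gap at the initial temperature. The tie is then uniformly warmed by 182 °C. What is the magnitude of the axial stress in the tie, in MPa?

Free thermal elongation = αΔT L = 19.5×10⁻⁶ × 182 × 2950 = 10.47 mm.
The gap closes (δ_free > 2.4 mm) and the wall then resists a further 10.47 − 2.4 = 8.07 mm of expansion.
So σ = E(δ_free − g)/L = 98×10³ × 8.07/2950 = 268.1 MPa.

σ ≈ 268 MPa (compressive)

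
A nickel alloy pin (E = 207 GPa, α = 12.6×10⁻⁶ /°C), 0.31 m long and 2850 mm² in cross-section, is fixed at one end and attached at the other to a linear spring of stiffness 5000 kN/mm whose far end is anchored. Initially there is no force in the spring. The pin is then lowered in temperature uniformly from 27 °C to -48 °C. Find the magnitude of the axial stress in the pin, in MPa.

σ ≈ 142 MPa (tensile)

If the spring were absent the pin would shorten by αΔT L = 12.6×10⁻⁶ × 75 × 310 = 0.2929 mm.
Let P be the tensile force in the spring. The pin extends elastically by PL/(AE) and the spring stretches by P/k; together these equal δ_free.
So P = δ_free / [L/(AE) + 1/k] = 0.2929 / [ 310/(2850×207×10³) + 1/(5000×10³) ].
P = 0.2929 / 7.255×10⁻⁷ = 403800 N.
σ = P/A = 403800/2850 = 141.7 MPa.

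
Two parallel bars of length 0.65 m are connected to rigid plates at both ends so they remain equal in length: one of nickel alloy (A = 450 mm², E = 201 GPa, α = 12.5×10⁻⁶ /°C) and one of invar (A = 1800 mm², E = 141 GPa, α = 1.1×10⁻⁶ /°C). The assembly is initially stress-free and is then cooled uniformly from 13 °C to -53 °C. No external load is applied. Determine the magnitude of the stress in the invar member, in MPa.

σ ≈ 27.9 MPa (compressive)

Equilibrium of a rigid end plate with no external load gives equal and opposite internal forces ±P in the two members. Since α_{nickel alloy} > α_{invar}, cooling drives the nickel alloy into tension and the invar into compression.
Compatibility of the two members (thermal + elastic change equal): (α₁ − α₂)ΔT = P·[1/(A₁E₁) + 1/(A₂E₂)].
|α₁ − α₂|·ΔT = 11.4×10⁻⁶ × 66 = 0.0007524.
1/(A₁E₁) + 1/(A₂E₂) = 1/(450×201×10³) + 1/(1800×141×10³) = 1.5×10⁻⁸ N⁻¹.
P = 0.0007524 / 1.5×10⁻⁸ = 50170 N = 50.17 kN.
σ_{invar} = P/A₂ = 50170/1800 = 27.87 MPa, compressive.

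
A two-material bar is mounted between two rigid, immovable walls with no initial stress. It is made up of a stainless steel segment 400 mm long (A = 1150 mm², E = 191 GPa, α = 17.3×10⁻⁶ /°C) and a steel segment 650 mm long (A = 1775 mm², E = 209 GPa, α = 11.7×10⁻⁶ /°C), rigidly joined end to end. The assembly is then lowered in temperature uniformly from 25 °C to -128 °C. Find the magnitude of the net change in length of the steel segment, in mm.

With the walls removed the bar would change length by δ_free = Σ αᵢΔT Lᵢ = 17.3×10⁻⁶×153×400 + 11.7×10⁻⁶×153×650 = 2.222 mm.
The walls prevent any net length change, so an axial force P (same in every segment) develops. Compatibility: P · Σ Lᵢ/(AᵢEᵢ) = δ_free.
The series flexibility is Σ Lᵢ/(AᵢEᵢ) = 400/(1150×191×10³) + 650/(1775×209×10³) = 3.573×10⁻⁶ mm/N.
So P = 2.222 / 3.573×10⁻⁶ = 621.9 kN, tensile.
For the steel segment, free thermal change = 11.7×10⁻⁶×153×650 = 1.164 mm and elastic change from P = 621900×650/(1775×209×10³) = 1.09 mm; these oppose, so the net change is 0.0738 mm (segment shortens).

|ΔL| ≈ 0.0738 mm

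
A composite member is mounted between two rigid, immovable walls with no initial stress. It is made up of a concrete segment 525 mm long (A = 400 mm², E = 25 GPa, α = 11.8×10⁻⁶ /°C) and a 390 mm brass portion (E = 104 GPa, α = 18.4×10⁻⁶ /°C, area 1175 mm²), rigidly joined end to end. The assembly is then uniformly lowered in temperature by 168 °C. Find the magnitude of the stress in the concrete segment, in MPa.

If the supports were absent, the total length change would be Σ αᵢΔT Lᵢ = 11.8×10⁻⁶×168×525 + 18.4×10⁻⁶×168×390 = 2.246 mm.
The walls prevent any net length change, so an axial force P (same in every segment) develops. Compatibility: P · Σ Lᵢ/(AᵢEᵢ) = δ_free.
The series flexibility is Σ Lᵢ/(AᵢEᵢ) = 525/(400×25×10³) + 390/(1175×104×10³) = 5.569×10⁻⁵ mm/N.
So P = 2.246 / 5.569×10⁻⁵ = 40.34 kN, tensile.
σ_{concrete} = P / A = 40340 / 400 = 100.8 MPa.

σ ≈ 101 MPa (tensile)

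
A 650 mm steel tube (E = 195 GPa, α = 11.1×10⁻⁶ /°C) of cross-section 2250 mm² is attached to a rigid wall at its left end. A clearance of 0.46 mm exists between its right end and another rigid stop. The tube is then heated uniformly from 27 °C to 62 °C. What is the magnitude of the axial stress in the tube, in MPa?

σ ≈ 0 MPa

Unrestrained expansion: δ_free = αΔT L = 11.1×10⁻⁶ × 35 × 650 = 0.2525 mm.
This is smaller than the 0.46 mm clearance, so the tube expands freely without reaching the stop — the stress is zero.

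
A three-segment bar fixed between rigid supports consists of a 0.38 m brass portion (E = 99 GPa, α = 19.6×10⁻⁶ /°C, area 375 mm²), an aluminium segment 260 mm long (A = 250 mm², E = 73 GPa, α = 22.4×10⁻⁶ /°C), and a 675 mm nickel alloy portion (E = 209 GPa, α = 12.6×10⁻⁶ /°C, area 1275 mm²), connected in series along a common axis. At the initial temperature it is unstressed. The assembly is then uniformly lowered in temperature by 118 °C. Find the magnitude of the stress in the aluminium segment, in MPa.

σ ≈ 380 MPa (tensile)

If the supports were absent, the total length change would be Σ αᵢΔT Lᵢ = 19.6×10⁻⁶×118×380 + 22.4×10⁻⁶×118×260 + 12.6×10⁻⁶×118×675 = 2.57 mm.
Since the ends are fixed, an axial force P builds up, equal in every segment, with P · Σ Lᵢ/(AᵢEᵢ) = δ_free.
The series flexibility is Σ Lᵢ/(AᵢEᵢ) = 380/(375×99×10³) + 260/(250×73×10³) + 675/(1275×209×10³) = 2.702×10⁻⁵ mm/N.
Hence P = δ_free / Σ(L/AE) = 2.57/2.702×10⁻⁵ = 95.12 kN (tensile).
σ_{aluminium} = P / A = 95120 / 250 = 380.5 MPa.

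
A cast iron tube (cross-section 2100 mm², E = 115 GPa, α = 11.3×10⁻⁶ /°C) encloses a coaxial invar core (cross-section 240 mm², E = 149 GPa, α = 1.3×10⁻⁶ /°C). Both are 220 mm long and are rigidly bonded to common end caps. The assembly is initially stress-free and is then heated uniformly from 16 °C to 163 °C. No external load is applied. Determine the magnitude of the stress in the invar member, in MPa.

Equilibrium of a rigid end plate with no external load gives equal and opposite internal forces ±P in the two members. Since α_{cast iron} > α_{invar}, heating drives the cast iron into compression and the invar into tension.
Setting the final lengths equal and cancelling L: (α₁ − α₂)ΔT = P/(A₁E₁) + P/(A₂E₂).
|α₁ − α₂|·ΔT = 10×10⁻⁶ × 147 = 0.00147.
1/(A₁E₁) + 1/(A₂E₂) = 1/(2100×115×10³) + 1/(240×149×10³) = 3.21×10⁻⁸ N⁻¹.
So P = 0.00147 / 3.21×10⁻⁸ = 45.79 kN.
σ_{invar} = P/A₂ = 45790/240 = 190.8 MPa, tensile.

σ ≈ 191 MPa (tensile)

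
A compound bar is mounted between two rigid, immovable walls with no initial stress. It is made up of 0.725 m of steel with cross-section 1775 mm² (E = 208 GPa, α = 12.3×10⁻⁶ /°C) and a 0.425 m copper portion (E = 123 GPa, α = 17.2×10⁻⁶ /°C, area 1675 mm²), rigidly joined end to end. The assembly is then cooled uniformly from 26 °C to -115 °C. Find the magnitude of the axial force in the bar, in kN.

Free thermal contraction of the whole bar: Σ αᵢΔT Lᵢ = 12.3×10⁻⁶×141×725 + 17.2×10⁻⁶×141×425 = 2.288 mm.
The rigid supports impose zero overall length change; the single axial force P common to all segments must satisfy P Σ Lᵢ/(AᵢEᵢ) = δ_free.
Σ Lᵢ/(AᵢEᵢ) = 725/(1775×208×10³) + 425/(1675×123×10³) = 4.027×10⁻⁶ mm/N.
P = 2.288 / 4.027×10⁻⁶ = 568200 N = 568.2 kN, tensile.

P ≈ 568 kN (tensile)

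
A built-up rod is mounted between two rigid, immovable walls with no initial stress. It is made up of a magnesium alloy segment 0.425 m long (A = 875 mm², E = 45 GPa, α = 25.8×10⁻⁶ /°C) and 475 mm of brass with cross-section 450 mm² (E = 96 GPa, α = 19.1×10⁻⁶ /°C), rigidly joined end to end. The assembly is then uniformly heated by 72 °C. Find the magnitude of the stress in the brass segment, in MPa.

σ ≈ 147 MPa (compressive)

With the walls removed the bar would change length by δ_free = Σ αᵢΔT Lᵢ = 25.8×10⁻⁶×72×425 + 19.1×10⁻⁶×72×475 = 1.443 mm.
The walls prevent any net length change, so an axial force P (same in every segment) develops. Compatibility: P · Σ Lᵢ/(AᵢEᵢ) = δ_free.
The series flexibility is Σ Lᵢ/(AᵢEᵢ) = 425/(875×45×10³) + 475/(450×96×10³) = 2.179×10⁻⁵ mm/N.
So P = 1.443 / 2.179×10⁻⁵ = 66.21 kN, compressive.
σ_{brass} = P / A = 66210 / 450 = 147.1 MPa.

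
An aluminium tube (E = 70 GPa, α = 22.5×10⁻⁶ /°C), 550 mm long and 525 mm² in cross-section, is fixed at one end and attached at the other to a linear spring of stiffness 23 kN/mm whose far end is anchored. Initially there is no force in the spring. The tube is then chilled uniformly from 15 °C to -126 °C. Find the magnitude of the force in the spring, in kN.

P ≈ 29.9 kN

Free thermal contraction: δ_free = αΔT L = 22.5×10⁻⁶ × 141 × 550 = 1.745 mm.
With a force P in the spring, the elastic change of the tube is PL/(AE) and that of the spring is P/k; compatibility requires their sum to equal δ_free.
So P = δ_free / [L/(AE) + 1/k] = 1.745 / [ 550/(525×70×10³) + 1/(23×10³) ].
P = 1.745 / 5.844×10⁻⁵ = 29860 N.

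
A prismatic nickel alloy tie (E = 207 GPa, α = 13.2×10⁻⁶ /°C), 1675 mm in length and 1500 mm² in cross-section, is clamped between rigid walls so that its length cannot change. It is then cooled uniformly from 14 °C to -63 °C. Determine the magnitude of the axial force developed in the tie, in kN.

P ≈ 316 kN (tensile)

The ends cannot move, so σ = EαΔT = 207×10³ × 13.2×10⁻⁶ × 77 = 210.4 MPa.
P = AEαΔT = 1500 × 207×10³ × 13.2×10⁻⁶ × 77 = 315.6 kN (tensile).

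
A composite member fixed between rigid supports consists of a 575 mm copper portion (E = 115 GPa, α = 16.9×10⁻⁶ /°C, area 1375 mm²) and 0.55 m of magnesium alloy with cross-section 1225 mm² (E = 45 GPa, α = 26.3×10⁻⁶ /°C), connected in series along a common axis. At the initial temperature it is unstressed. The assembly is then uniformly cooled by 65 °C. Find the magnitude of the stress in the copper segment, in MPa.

If the supports were absent, the total length change would be Σ αᵢΔT Lᵢ = 16.9×10⁻⁶×65×575 + 26.3×10⁻⁶×65×550 = 1.572 mm.
The walls prevent any net length change, so an axial force P (same in every segment) develops. Compatibility: P · Σ Lᵢ/(AᵢEᵢ) = δ_free.
The series flexibility is Σ Lᵢ/(AᵢEᵢ) = 575/(1375×115×10³) + 550/(1225×45×10³) = 1.361×10⁻⁵ mm/N.
P = 1.572 / 1.361×10⁻⁵ = 115500 N = 115.5 kN, tensile.
σ_{copper} = P / A = 115500 / 1375 = 83.97 MPa.

σ ≈ 84 MPa (tensile)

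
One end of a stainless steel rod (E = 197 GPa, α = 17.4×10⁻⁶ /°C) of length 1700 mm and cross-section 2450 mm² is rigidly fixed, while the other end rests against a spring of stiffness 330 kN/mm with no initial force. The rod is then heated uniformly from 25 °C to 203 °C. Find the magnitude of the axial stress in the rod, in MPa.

Free thermal expansion: δ_free = αΔT L = 17.4×10⁻⁶ × 178 × 1700 = 5.265 mm.
With a force P in the spring, the elastic change of the rod is PL/(AE) and that of the spring is P/k; compatibility requires their sum to equal δ_free.
So P = δ_free / [L/(AE) + 1/k] = 5.265 / [ 1700/(2450×197×10³) + 1/(330×10³) ].
P = 5.265 / 6.553×10⁻⁶ = 803500 N.
σ = P/A = 803500/2450 = 328 MPa.

σ ≈ 328 MPa (compressive)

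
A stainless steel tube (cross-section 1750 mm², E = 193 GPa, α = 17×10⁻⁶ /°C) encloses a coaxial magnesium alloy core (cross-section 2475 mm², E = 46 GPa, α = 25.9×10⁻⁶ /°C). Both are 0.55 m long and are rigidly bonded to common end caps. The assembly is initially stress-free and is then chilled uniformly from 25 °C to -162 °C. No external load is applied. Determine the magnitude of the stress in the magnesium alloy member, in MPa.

σ ≈ 57.3 MPa (tensile)

The magnesium alloy has the larger α, so on cooling it would change length more than the stainless steel if both were free. The rigid plates force a common final length, so the magnesium alloy is put into tension and the stainless steel into compression, with equal and opposite forces P (no external load).
Equating the net (thermal + elastic) strains gives |α₁ − α₂|·ΔT = P·[1/(A₁E₁) + 1/(A₂E₂)].
|α₁ − α₂|·ΔT = 8.9×10⁻⁶ × 187 = 0.001664.
1/(A₁E₁) + 1/(A₂E₂) = 1/(1750×193×10³) + 1/(2475×46×10³) = 1.174×10⁻⁸ N⁻¹.
So P = 0.001664 / 1.174×10⁻⁸ = 141.7 kN.
σ_{magnesium alloy} = P/A₂ = 141700/2475 = 57.26 MPa, tensile.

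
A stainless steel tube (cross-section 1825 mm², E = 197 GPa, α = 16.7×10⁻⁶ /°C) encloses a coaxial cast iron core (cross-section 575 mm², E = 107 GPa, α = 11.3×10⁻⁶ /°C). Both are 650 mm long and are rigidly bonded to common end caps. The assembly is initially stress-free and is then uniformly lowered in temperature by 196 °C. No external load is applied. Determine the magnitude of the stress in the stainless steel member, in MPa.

The stainless steel has the larger α, so on cooling it would change length more than the cast iron if both were free. The rigid plates force a common final length, so the stainless steel is put into tension and the cast iron into compression, with equal and opposite forces P (no external load).
Compatibility of the two members (thermal + elastic change equal): (α₁ − α₂)ΔT = P·[1/(A₁E₁) + 1/(A₂E₂)].
|α₁ − α₂|·ΔT = 5.4×10⁻⁶ × 196 = 0.001058.
1/(A₁E₁) + 1/(A₂E₂) = 1/(1825×197×10³) + 1/(575×107×10³) = 1.904×10⁻⁸ N⁻¹.
So P = 0.001058 / 1.904×10⁻⁸ = 55.6 kN.
σ_{stainless steel} = P/A₁ = 55600/1825 = 30.47 MPa, tensile.

σ ≈ 30.5 MPa (tensile)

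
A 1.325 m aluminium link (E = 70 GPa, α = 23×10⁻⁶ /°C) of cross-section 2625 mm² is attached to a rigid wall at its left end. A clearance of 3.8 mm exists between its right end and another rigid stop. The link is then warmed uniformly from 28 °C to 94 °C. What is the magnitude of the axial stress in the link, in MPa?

σ ≈ 0 MPa

Free thermal elongation = αΔT L = 23×10⁻⁶ × 66 × 1325 = 2.011 mm.
Since δ_free = 2.01 mm is less than the 3.8 mm gap, the link never touches the wall. No axial force develops.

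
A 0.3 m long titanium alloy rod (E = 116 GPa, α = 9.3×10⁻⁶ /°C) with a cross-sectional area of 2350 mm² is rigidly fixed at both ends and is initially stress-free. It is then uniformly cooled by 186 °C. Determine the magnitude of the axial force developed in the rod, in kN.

P ≈ 472 kN (tensile)

Full restraint means ε = 0, so the stress is σ = EαΔT = 116×10³ × 9.3×10⁻⁶ × 186 = 200.7 MPa.
P = AEαΔT = 2350 × 116×10³ × 9.3×10⁻⁶ × 186 = 471.5 kN (tensile).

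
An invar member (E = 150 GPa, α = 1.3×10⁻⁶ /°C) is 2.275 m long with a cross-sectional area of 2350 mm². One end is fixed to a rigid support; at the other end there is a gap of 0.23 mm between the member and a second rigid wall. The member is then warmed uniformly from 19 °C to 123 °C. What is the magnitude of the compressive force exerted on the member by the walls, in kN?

Free thermal elongation = αΔT L = 1.3×10⁻⁶ × 104 × 2275 = 0.3076 mm.
This exceeds the 0.23 mm gap, so the wall pushes back. The portion of expansion that must be recovered elastically is δ_free − gap = 0.3076 − 0.23 = 0.07758 mm.
Compatibility: PL/(AE) = 0.07758 mm, so σ = P/A = E × (0.07758/2275) = 5.115 MPa.
P = σA = 5.115 × 2350 = 12.02 kN.

P ≈ 12 kN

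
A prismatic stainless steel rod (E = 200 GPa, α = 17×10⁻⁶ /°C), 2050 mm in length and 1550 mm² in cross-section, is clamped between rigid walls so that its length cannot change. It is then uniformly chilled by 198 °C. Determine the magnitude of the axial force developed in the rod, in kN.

P ≈ 1040 kN (tensile)

With zero net strain, σ = E·αΔT = 200 GPa × 17×10⁻⁶ × 198 = 673.2 MPa.
Then P = σA = 673.2 × 1550 mm² = 1043 kN, tensile.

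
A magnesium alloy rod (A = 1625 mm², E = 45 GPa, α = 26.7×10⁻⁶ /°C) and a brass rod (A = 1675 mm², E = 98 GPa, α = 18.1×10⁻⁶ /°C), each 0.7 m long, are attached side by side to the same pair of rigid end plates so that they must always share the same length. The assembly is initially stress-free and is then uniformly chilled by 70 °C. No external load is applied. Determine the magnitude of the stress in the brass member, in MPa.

σ ≈ 18.2 MPa (compressive)

Both members must finish at the same length. With the larger α, the magnesium alloy tends to over-contract; the plates restrain it, putting the magnesium alloy in tension and the brass in compression. With no external load the two internal forces are equal and opposite, magnitude P.
Compatibility of the two members (thermal + elastic change equal): (α₁ − α₂)ΔT = P·[1/(A₁E₁) + 1/(A₂E₂)].
|α₁ − α₂|·ΔT = 8.6×10⁻⁶ × 70 = 0.000602.
1/(A₁E₁) + 1/(A₂E₂) = 1/(1625×45×10³) + 1/(1675×98×10³) = 1.977×10⁻⁸ N⁻¹.
So P = 0.000602 / 1.977×10⁻⁸ = 30.45 kN.
σ_{brass} = P/A₂ = 30450/1675 = 18.18 MPa, compressive.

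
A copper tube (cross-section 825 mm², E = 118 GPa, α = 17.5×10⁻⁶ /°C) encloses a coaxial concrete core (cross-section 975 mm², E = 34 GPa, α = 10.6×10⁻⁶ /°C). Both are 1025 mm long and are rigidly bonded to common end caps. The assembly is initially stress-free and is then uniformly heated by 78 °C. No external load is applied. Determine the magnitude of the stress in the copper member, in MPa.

Both members must finish at the same length. With the larger α, the copper tends to over-expand; the plates restrain it, putting the copper in compression and the concrete in tension. With no external load the two internal forces are equal and opposite, magnitude P.
Setting the final lengths equal and cancelling L: (α₁ − α₂)ΔT = P/(A₁E₁) + P/(A₂E₂).
|α₁ − α₂|·ΔT = 6.9×10⁻⁶ × 78 = 0.0005382.
1/(A₁E₁) + 1/(A₂E₂) = 1/(825×118×10³) + 1/(975×34×10³) = 4.044×10⁻⁸ N⁻¹.
So P = 0.0005382 / 4.044×10⁻⁸ = 13.31 kN.
σ_{copper} = P/A₁ = 13310/825 = 16.13 MPa, compressive.

σ ≈ 16.1 MPa (compressive)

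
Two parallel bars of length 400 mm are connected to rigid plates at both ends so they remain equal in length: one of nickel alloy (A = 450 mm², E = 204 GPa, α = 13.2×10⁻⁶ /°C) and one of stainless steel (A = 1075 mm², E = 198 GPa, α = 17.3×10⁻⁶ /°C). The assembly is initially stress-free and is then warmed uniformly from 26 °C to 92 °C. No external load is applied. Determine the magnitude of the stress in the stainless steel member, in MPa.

Equilibrium of a rigid end plate with no external load gives equal and opposite internal forces ±P in the two members. Since α_{stainless steel} > α_{nickel alloy}, heating drives the stainless steel into compression and the nickel alloy into tension.
Setting the final lengths equal and cancelling L: (α₁ − α₂)ΔT = P/(A₁E₁) + P/(A₂E₂).
|α₁ − α₂|·ΔT = 4.1×10⁻⁶ × 66 = 0.0002706.
1/(A₁E₁) + 1/(A₂E₂) = 1/(450×204×10³) + 1/(1075×198×10³) = 1.559×10⁻⁸ N⁻¹.
P = 0.0002706 / 1.559×10⁻⁸ = 17360 N = 17.36 kN.
σ_{stainless steel} = P/A₂ = 17360/1075 = 16.14 MPa, compressive.

σ ≈ 16.1 MPa (compressive)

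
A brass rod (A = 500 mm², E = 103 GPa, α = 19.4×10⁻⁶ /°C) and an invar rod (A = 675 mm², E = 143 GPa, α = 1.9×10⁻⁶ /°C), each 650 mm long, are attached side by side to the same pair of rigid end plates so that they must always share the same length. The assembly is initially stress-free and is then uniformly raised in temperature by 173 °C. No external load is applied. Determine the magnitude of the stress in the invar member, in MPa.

Equilibrium of a rigid end plate with no external load gives equal and opposite internal forces ±P in the two members. Since α_{brass} > α_{invar}, heating drives the brass into compression and the invar into tension.
Compatibility of the two members (thermal + elastic change equal): (α₁ − α₂)ΔT = P·[1/(A₁E₁) + 1/(A₂E₂)].
|α₁ − α₂|·ΔT = 17.5×10⁻⁶ × 173 = 0.003027.
1/(A₁E₁) + 1/(A₂E₂) = 1/(500×103×10³) + 1/(675×143×10³) = 2.978×10⁻⁸ N⁻¹.
So P = 0.003027 / 2.978×10⁻⁸ = 101.7 kN.
σ_{invar} = P/A₂ = 101700/675 = 150.6 MPa, tensile.

σ ≈ 151 MPa (tensile)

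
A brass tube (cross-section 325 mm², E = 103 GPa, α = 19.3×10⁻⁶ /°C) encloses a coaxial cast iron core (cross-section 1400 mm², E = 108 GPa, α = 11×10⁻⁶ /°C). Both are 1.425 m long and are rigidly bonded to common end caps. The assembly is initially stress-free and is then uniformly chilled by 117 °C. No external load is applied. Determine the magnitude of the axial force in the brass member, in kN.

P ≈ 26.6 kN (tensile in the brass)

Equilibrium of a rigid end plate with no external load gives equal and opposite internal forces ±P in the two members. Since α_{brass} > α_{cast iron}, cooling drives the brass into tension and the cast iron into compression.
Compatibility of the two members (thermal + elastic change equal): (α₁ − α₂)ΔT = P·[1/(A₁E₁) + 1/(A₂E₂)].
|α₁ − α₂|·ΔT = 8.3×10⁻⁶ × 117 = 0.0009711.
1/(A₁E₁) + 1/(A₂E₂) = 1/(325×103×10³) + 1/(1400×108×10³) = 3.649×10⁻⁸ N⁻¹.
P = 0.0009711 / 3.649×10⁻⁸ = 26620 N = 26.62 kN.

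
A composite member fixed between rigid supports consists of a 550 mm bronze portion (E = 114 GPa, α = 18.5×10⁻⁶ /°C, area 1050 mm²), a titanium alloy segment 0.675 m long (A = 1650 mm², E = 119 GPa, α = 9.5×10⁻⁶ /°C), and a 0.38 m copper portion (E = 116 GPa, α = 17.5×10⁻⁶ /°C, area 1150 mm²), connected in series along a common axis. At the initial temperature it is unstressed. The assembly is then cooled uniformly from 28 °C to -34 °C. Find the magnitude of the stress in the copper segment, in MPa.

If the supports were absent, the total length change would be Σ αᵢΔT Lᵢ = 18.5×10⁻⁶×62×550 + 9.5×10⁻⁶×62×675 + 17.5×10⁻⁶×62×380 = 1.441 mm.
The walls prevent any net length change, so an axial force P (same in every segment) develops. Compatibility: P · Σ Lᵢ/(AᵢEᵢ) = δ_free.
Σ Lᵢ/(AᵢEᵢ) = 550/(1050×114×10³) + 675/(1650×119×10³) + 380/(1150×116×10³) = 1.088×10⁻⁵ mm/N.
Hence P = δ_free / Σ(L/AE) = 1.441/1.088×10⁻⁵ = 132.4 kN (tensile).
σ_{copper} = P / A = 132400 / 1150 = 115.1 MPa.

σ ≈ 115 MPa (tensile)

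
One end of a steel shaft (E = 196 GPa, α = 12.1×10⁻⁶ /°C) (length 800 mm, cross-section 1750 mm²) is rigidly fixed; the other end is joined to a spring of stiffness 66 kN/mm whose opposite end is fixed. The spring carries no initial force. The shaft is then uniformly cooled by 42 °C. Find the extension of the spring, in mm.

δ ≈ 0.352 mm

If the spring were absent the shaft would shorten by αΔT L = 12.1×10⁻⁶ × 42 × 800 = 0.4066 mm.
With a force P in the spring, the elastic change of the shaft is PL/(AE) and that of the spring is P/k; compatibility requires their sum to equal δ_free.
P [ L/(AE) + 1/k ] = δ_free → P [ 800/(1750×196×10³) + 1/(66×10³) ] = 0.4066.
P = 0.4066 / 1.748×10⁻⁵ = 23250 N.
Spring extension = P/k = 23250/(66×10³) = 0.3523 mm.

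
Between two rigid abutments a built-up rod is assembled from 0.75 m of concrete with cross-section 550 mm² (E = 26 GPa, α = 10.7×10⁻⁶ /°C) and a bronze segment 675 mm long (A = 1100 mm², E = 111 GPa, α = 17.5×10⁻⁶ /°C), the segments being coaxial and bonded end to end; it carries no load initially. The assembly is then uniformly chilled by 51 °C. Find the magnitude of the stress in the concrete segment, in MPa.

σ ≈ 31.7 MPa (tensile)

If the supports were absent, the total length change would be Σ αᵢΔT Lᵢ = 10.7×10⁻⁶×51×750 + 17.5×10⁻⁶×51×675 = 1.012 mm.
The walls prevent any net length change, so an axial force P (same in every segment) develops. Compatibility: P · Σ Lᵢ/(AᵢEᵢ) = δ_free.
Σ Lᵢ/(AᵢEᵢ) = 750/(550×26×10³) + 675/(1100×111×10³) = 5.798×10⁻⁵ mm/N.
So P = 1.012 / 5.798×10⁻⁵ = 17.45 kN, tensile.
σ_{concrete} = P / A = 17450 / 550 = 31.73 MPa.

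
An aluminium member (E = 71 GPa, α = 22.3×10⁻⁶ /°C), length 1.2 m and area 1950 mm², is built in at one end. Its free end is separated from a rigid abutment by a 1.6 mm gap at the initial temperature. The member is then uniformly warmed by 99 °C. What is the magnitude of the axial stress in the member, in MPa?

If the wall were absent the member would grow by αΔT L = 22.3×10⁻⁶ × 99 × 1200 = 2.649 mm.
After closing the 1.6 mm clearance, 2.649 − 1.6 = 1.049 mm of expansion remains to be suppressed by the wall.
Compatibility: PL/(AE) = 1.049 mm, so σ = P/A = E × (1.049/1200) = 62.08 MPa.

σ ≈ 62.1 MPa (compressive)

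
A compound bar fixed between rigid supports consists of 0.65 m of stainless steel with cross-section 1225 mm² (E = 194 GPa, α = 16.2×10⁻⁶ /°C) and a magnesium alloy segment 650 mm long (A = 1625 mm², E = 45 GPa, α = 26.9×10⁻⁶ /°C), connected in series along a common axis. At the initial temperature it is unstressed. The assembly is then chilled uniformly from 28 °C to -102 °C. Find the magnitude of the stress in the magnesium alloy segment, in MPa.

If the supports were absent, the total length change would be Σ αᵢΔT Lᵢ = 16.2×10⁻⁶×130×650 + 26.9×10⁻⁶×130×650 = 3.642 mm.
Since the ends are fixed, an axial force P builds up, equal in every segment, with P · Σ Lᵢ/(AᵢEᵢ) = δ_free.
Σ Lᵢ/(AᵢEᵢ) = 650/(1225×194×10³) + 650/(1625×45×10³) = 1.162×10⁻⁵ mm/N.
P = 3.642 / 1.162×10⁻⁵ = 313300 N = 313.3 kN, tensile.
σ_{magnesium alloy} = P / A = 313300 / 1625 = 192.8 MPa.

σ ≈ 193 MPa (tensile)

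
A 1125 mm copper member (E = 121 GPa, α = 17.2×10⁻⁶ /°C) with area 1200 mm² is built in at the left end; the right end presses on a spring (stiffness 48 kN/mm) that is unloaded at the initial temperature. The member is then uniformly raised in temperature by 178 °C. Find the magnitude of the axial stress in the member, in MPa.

The unrestrained thermal change is αΔT L = 17.2×10⁻⁶ × 178 × 1125 = 3.444 mm.
With a force P in the spring, the elastic change of the member is PL/(AE) and that of the spring is P/k; compatibility requires their sum to equal δ_free.
So P = δ_free / [L/(AE) + 1/k] = 3.444 / [ 1125/(1200×121×10³) + 1/(48×10³) ].
P = 3.444 / 2.858×10⁻⁵ = 120500 N.
σ = P/A = 120500/1200 = 100.4 MPa.

σ ≈ 100 MPa (compressive)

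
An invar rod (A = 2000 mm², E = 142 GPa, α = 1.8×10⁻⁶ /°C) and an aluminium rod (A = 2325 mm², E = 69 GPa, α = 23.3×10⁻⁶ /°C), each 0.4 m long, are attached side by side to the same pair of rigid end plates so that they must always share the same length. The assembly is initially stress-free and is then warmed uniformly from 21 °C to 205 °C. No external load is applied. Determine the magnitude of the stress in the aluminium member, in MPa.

σ ≈ 174 MPa (compressive)

The aluminium has the larger α, so on heating it would change length more than the invar if both were free. The rigid plates force a common final length, so the aluminium is put into compression and the invar into tension, with equal and opposite forces P (no external load).
Compatibility of the two members (thermal + elastic change equal): (α₁ − α₂)ΔT = P·[1/(A₁E₁) + 1/(A₂E₂)].
|α₁ − α₂|·ΔT = 21.5×10⁻⁶ × 184 = 0.003956.
1/(A₁E₁) + 1/(A₂E₂) = 1/(2000×142×10³) + 1/(2325×69×10³) = 9.755×10⁻⁹ N⁻¹.
P = 0.003956 / 9.755×10⁻⁹ = 405600 N = 405.6 kN.
σ_{aluminium} = P/A₂ = 405600/2325 = 174.4 MPa, compressive.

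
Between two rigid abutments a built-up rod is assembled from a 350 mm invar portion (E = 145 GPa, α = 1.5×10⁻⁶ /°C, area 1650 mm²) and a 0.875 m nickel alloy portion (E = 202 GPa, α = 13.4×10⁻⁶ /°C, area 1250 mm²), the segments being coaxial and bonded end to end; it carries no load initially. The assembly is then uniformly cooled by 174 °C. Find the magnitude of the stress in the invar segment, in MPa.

σ ≈ 262 MPa (tensile)

If the supports were absent, the total length change would be Σ αᵢΔT Lᵢ = 1.5×10⁻⁶×174×350 + 13.4×10⁻⁶×174×875 = 2.131 mm.
Since the ends are fixed, an axial force P builds up, equal in every segment, with P · Σ Lᵢ/(AᵢEᵢ) = δ_free.
The series flexibility is Σ Lᵢ/(AᵢEᵢ) = 350/(1650×145×10³) + 875/(1250×202×10³) = 4.928×10⁻⁶ mm/N.
So P = 2.131 / 4.928×10⁻⁶ = 432.5 kN, tensile.
σ_{invar} = P / A = 432500 / 1650 = 262.1 MPa.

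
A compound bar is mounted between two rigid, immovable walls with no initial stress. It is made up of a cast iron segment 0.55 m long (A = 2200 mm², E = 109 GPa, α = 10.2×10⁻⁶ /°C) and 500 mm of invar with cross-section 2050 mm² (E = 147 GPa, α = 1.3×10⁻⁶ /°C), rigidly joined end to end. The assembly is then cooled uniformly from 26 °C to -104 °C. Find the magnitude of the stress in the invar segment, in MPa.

If the supports were absent, the total length change would be Σ αᵢΔT Lᵢ = 10.2×10⁻⁶×130×550 + 1.3×10⁻⁶×130×500 = 0.8138 mm.
The rigid supports impose zero overall length change; the single axial force P common to all segments must satisfy P Σ Lᵢ/(AᵢEᵢ) = δ_free.
The series flexibility is Σ Lᵢ/(AᵢEᵢ) = 550/(2200×109×10³) + 500/(2050×147×10³) = 3.953×10⁻⁶ mm/N.
So P = 0.8138 / 3.953×10⁻⁶ = 205.9 kN, tensile.
σ_{invar} = P / A = 205900 / 2050 = 100.4 MPa.

σ ≈ 100 MPa (tensile)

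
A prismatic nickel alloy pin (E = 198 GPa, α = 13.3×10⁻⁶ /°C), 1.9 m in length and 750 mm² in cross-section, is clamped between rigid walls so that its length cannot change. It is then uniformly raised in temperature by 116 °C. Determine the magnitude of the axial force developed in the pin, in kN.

Full restraint means ε = 0, so the stress is σ = EαΔT = 198×10³ × 13.3×10⁻⁶ × 116 = 305.5 MPa.
Axial force P = σA = 305.5 × 750 = 229100 N = 229.1 kN, compressive.

P ≈ 229 kN (compressive)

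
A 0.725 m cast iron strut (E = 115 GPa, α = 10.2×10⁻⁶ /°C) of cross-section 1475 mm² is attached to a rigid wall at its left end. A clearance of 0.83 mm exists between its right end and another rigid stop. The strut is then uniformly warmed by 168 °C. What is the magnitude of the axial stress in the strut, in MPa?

Free thermal elongation = αΔT L = 10.2×10⁻⁶ × 168 × 725 = 1.242 mm.
After closing the 0.83 mm clearance, 1.242 − 0.83 = 0.4124 mm of expansion remains to be suppressed by the wall.
That suppressed elongation corresponds to σ = E·Δ/L = 115×10³ × 0.4124/725 = 65.41 MPa.

σ ≈ 65.4 MPa (compressive)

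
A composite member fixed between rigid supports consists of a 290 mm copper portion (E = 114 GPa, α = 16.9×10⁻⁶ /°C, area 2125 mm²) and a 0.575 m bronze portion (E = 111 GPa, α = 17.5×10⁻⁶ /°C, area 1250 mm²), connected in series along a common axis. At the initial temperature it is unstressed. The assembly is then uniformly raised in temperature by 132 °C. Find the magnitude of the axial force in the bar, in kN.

P ≈ 370 kN (compressive)

Free thermal expansion of the whole bar: Σ αᵢΔT Lᵢ = 16.9×10⁻⁶×132×290 + 17.5×10⁻⁶×132×575 = 1.975 mm.
The rigid supports impose zero overall length change; the single axial force P common to all segments must satisfy P Σ Lᵢ/(AᵢEᵢ) = δ_free.
The series flexibility is Σ Lᵢ/(AᵢEᵢ) = 290/(2125×114×10³) + 575/(1250×111×10³) = 5.341×10⁻⁶ mm/N.
Hence P = δ_free / Σ(L/AE) = 1.975/5.341×10⁻⁶ = 369.8 kN (compressive).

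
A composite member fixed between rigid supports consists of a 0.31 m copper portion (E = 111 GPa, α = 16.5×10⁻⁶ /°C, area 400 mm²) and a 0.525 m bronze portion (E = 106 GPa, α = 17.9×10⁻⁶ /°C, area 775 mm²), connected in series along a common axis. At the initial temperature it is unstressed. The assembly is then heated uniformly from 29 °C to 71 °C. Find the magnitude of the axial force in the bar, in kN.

Free thermal expansion of the whole bar: Σ αᵢΔT Lᵢ = 16.5×10⁻⁶×42×310 + 17.9×10⁻⁶×42×525 = 0.6095 mm.
The walls prevent any net length change, so an axial force P (same in every segment) develops. Compatibility: P · Σ Lᵢ/(AᵢEᵢ) = δ_free.
Σ Lᵢ/(AᵢEᵢ) = 310/(400×111×10³) + 525/(775×106×10³) = 1.337×10⁻⁵ mm/N.
So P = 0.6095 / 1.337×10⁻⁵ = 45.58 kN, compressive.

P ≈ 45.6 kN (compressive)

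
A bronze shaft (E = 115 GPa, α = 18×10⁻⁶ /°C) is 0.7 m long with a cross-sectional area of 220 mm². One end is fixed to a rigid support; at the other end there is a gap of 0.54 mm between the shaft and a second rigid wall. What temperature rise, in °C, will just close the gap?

The gap closes when αΔT L = 0.54 mm, since the shaft is still unstressed at that instant.
ΔT = 0.54 / (18×10⁻⁶ × 700) = 42.86 °C.

ΔT ≈ 42.9 °C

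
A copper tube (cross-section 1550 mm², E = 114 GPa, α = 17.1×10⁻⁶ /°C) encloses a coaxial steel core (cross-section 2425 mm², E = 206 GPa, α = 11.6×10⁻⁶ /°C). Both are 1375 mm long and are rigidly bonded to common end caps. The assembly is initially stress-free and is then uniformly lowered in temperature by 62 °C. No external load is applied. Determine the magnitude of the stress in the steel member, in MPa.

σ ≈ 18.4 MPa (compressive)

Both members must finish at the same length. With the larger α, the copper tends to over-contract; the plates restrain it, putting the copper in tension and the steel in compression. With no external load the two internal forces are equal and opposite, magnitude P.
Compatibility of the two members (thermal + elastic change equal): (α₁ − α₂)ΔT = P·[1/(A₁E₁) + 1/(A₂E₂)].
|α₁ − α₂|·ΔT = 5.5×10⁻⁶ × 62 = 0.000341.
1/(A₁E₁) + 1/(A₂E₂) = 1/(1550×114×10³) + 1/(2425×206×10³) = 7.661×10⁻⁹ N⁻¹.
P = 0.000341 / 7.661×10⁻⁹ = 44510 N = 44.51 kN.
σ_{steel} = P/A₂ = 44510/2425 = 18.35 MPa, compressive.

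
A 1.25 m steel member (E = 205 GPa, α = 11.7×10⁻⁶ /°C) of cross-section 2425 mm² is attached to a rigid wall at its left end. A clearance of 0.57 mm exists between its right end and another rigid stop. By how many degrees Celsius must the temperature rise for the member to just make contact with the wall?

ΔT ≈ 39 °C

The gap closes when αΔT L = 0.57 mm, since the member is still unstressed at that instant.
So ΔT = g/(αL) = 0.57/(11.7×10⁻⁶ × 1250) = 38.97 °C.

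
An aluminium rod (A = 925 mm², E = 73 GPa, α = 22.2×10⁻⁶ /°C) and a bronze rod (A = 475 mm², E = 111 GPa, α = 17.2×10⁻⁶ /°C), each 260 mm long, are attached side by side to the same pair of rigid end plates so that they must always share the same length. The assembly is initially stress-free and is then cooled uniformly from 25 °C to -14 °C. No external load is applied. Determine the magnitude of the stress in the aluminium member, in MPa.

Both members must finish at the same length. With the larger α, the aluminium tends to over-contract; the plates restrain it, putting the aluminium in tension and the bronze in compression. With no external load the two internal forces are equal and opposite, magnitude P.
Setting the final lengths equal and cancelling L: (α₁ − α₂)ΔT = P/(A₁E₁) + P/(A₂E₂).
|α₁ − α₂|·ΔT = 5×10⁻⁶ × 39 = 0.000195.
1/(A₁E₁) + 1/(A₂E₂) = 1/(925×73×10³) + 1/(475×111×10³) = 3.378×10⁻⁸ N⁻¹.
P = 0.000195 / 3.378×10⁻⁸ = 5773 N = 5.773 kN.
σ_{aluminium} = P/A₁ = 5773/925 = 6.241 MPa, tensile.

σ ≈ 6.24 MPa (tensile)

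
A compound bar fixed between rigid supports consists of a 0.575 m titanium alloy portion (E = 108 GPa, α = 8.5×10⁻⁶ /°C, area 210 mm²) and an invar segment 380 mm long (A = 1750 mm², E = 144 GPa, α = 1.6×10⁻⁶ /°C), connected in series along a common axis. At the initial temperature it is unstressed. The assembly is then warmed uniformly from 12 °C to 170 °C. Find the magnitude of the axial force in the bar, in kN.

P ≈ 32.3 kN (compressive)

If the supports were absent, the total length change would be Σ αᵢΔT Lᵢ = 8.5×10⁻⁶×158×575 + 1.6×10⁻⁶×158×380 = 0.8683 mm.
The rigid supports impose zero overall length change; the single axial force P common to all segments must satisfy P Σ Lᵢ/(AᵢEᵢ) = δ_free.
Σ Lᵢ/(AᵢEᵢ) = 575/(210×108×10³) + 380/(1750×144×10³) = 2.686×10⁻⁵ mm/N.
So P = 0.8683 / 2.686×10⁻⁵ = 32.33 kN, compressive.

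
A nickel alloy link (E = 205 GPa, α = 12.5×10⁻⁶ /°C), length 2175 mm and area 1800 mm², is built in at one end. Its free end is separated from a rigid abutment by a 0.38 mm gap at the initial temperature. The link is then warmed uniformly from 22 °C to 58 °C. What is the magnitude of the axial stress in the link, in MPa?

If the wall were absent the link would grow by αΔT L = 12.5×10⁻⁶ × 36 × 2175 = 0.9788 mm.
After closing the 0.38 mm clearance, 0.9788 − 0.38 = 0.5988 mm of expansion remains to be suppressed by the wall.
Compatibility: PL/(AE) = 0.5988 mm, so σ = P/A = E × (0.5988/2175) = 56.43 MPa.

σ ≈ 56.4 MPa (compressive)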